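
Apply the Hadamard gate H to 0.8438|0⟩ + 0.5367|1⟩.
0.9762|0⟩ + 0.2172|1⟩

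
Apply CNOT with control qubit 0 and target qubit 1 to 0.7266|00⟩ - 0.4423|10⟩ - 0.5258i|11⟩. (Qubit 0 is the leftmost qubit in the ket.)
0.7266|00⟩ - 0.5258i|10⟩ - 0.4423|11⟩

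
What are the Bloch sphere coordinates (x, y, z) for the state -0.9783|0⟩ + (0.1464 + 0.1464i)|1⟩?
(-0.2864, -0.2864, 0.9142)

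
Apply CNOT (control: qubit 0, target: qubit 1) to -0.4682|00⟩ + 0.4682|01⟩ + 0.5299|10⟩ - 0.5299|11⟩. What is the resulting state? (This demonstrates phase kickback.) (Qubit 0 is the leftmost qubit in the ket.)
-0.4682|00⟩ + 0.4682|01⟩ - 0.5299|10⟩ + 0.5299|11⟩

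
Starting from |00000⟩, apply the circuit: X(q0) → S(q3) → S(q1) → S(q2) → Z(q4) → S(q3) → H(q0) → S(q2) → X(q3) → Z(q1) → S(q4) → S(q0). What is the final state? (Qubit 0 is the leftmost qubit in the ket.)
1/√2|00010⟩ - (1/√2)i|10010⟩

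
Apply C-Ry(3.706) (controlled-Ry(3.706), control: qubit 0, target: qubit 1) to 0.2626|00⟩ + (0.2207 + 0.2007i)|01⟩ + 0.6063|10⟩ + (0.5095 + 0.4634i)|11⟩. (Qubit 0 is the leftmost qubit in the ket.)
0.2626|00⟩ + (0.2207 + 0.2007i)|01⟩ + (-0.6582 - 0.4451i)|10⟩ + (0.4404 - 0.129i)|11⟩

C-Ry(3.706) leaves the control-|0⟩ kets |00⟩, |01⟩ unchanged and applies Ry(3.706) to qubit 1 on the control-|1⟩ pair (|10⟩, |11⟩).
Ry(3.706) = [[cos(θ/2), −sin(θ/2)], [sin(θ/2), cos(θ/2)]]; θ = 3.706, cos(θ/2) ≈ -0.278473, sin(θ/2) ≈ 0.960444.
With a = amp(|10⟩) = 0.6063 and b = amp(|11⟩) = (0.5095 + 0.4634i):
new amp(|10⟩) = (-0.278473)·a + (-0.960444)·b = (-0.6582 - 0.4451i)
new amp(|11⟩) = (0.960444)·a + (-0.278473)·b = (0.4404 - 0.129i)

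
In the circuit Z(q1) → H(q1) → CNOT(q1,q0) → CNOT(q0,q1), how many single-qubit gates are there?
2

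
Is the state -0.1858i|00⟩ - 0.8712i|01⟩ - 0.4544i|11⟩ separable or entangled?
Entangled

Writing the state as a|00⟩ + b|01⟩ + c|10⟩ + d|11⟩, it is a product state iff ad − bc = 0.
Here (a, b, c, d) = (-0.1858i, -0.8712i, 0, -0.4544i): ad − bc = (-0.1858i)(-0.4544i) − (-0.8712i)(0) = -0.08443 ≠ 0, so the state is entangled.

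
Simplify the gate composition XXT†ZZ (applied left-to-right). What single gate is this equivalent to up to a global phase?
T†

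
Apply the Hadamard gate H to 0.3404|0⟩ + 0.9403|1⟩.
0.9056|0⟩ - 0.4242|1⟩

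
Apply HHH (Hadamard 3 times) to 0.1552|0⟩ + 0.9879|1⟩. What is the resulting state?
0.8083|0⟩ - 0.5888|1⟩

H² = I, so H^3 = H: a single Hadamard. With (a, b) = (0.1552, 0.9879), H gives ((a + b)/√2, (a − b)/√2) = (0.8083, -0.5888).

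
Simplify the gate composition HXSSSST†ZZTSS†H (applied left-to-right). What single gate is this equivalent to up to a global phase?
Z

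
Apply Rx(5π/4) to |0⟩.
-0.3827|0⟩ - 0.9239i|1⟩

Rx(5π/4) = [[cos(θ/2), −i·sin(θ/2)], [−i·sin(θ/2), cos(θ/2)]]; θ = 5π/4, cos(θ/2) ≈ -0.382683, sin(θ/2) ≈ 0.92388.
With a = amp(|0⟩) = 1 and b = amp(|1⟩) = 0:
new amp(|0⟩) = (-0.382683)·a + (-0.92388i)·b = -0.3827
new amp(|1⟩) = (-0.92388i)·a + (-0.382683)·b = -0.9239i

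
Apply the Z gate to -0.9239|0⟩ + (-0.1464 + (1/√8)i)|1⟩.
-0.9239|0⟩ + (0.1464 - (1/√8)i)|1⟩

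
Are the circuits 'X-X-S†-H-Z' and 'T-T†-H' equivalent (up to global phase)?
No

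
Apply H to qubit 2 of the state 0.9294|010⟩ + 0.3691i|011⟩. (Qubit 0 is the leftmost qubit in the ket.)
(0.6572 + 0.261i)|010⟩ + (0.6572 - 0.261i)|011⟩

H on qubit 2 mixes each pair of kets that differ only in qubit 2: amplitudes (a, b) of (|…0…⟩, |…1…⟩) become ((a + b)/√2, (a − b)/√2). Kets absent from the input have amplitude 0.
(|010⟩, |011⟩): (a, b) = (0.9294, 0.3691i) → ((0.6572 + 0.261i), (0.6572 - 0.261i))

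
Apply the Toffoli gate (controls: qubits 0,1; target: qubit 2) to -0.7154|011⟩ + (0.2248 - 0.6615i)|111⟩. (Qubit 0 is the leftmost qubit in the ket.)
-0.7154|011⟩ + (0.2248 - 0.6615i)|110⟩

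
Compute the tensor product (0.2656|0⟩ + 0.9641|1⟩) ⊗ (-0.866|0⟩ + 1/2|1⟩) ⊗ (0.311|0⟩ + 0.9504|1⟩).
-0.07153|000⟩ - 0.2186|001⟩ + 0.0413|010⟩ + 0.1262|011⟩ - 0.2597|100⟩ - 0.7935|101⟩ + 0.1499|110⟩ + 0.4581|111⟩

amp(|b₁b₂…⟩) = product of the factor amplitudes for bits b₁, b₂, …; only kets whose every factor amplitude is nonzero survive.
|000⟩: (0.2656)(-0.866)(0.311) = -0.07153
|001⟩: (0.2656)(-0.866)(0.9504) = -0.2186
|010⟩: (0.2656)(1/2)(0.311) = 0.0413
|011⟩: (0.2656)(1/2)(0.9504) = 0.1262
|100⟩: (0.9641)(-0.866)(0.311) = -0.2597
|101⟩: (0.9641)(-0.866)(0.9504) = -0.7935
|110⟩: (0.9641)(1/2)(0.311) = 0.1499
|111⟩: (0.9641)(1/2)(0.9504) = 0.4581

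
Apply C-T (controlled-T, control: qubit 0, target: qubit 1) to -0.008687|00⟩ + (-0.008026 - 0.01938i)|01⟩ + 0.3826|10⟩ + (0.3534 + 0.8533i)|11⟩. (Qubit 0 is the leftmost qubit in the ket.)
-0.008687|00⟩ + (-0.008026 - 0.01938i)|01⟩ + 0.3826|10⟩ + (-0.3535 + 0.8533i)|11⟩

C-T leaves the control-|0⟩ kets |00⟩, |01⟩ unchanged and applies T to qubit 1 on the control-|1⟩ pair (|10⟩, |11⟩).
T = [[1, 0], [0, (1/√2 + (1/√2)i)]].
With a = amp(|10⟩) = 0.3826 and b = amp(|11⟩) = (0.3534 + 0.8533i):
new amp(|10⟩) = (1)·a = 0.3826
new amp(|11⟩) = (1/√2 + (1/√2)i)·b = (-0.3535 + 0.8533i)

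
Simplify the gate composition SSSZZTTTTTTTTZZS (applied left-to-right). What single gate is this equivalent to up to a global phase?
I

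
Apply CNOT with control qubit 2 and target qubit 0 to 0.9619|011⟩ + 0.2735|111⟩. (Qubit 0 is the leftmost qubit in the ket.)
0.2735|011⟩ + 0.9619|111⟩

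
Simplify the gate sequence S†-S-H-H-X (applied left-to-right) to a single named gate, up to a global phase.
X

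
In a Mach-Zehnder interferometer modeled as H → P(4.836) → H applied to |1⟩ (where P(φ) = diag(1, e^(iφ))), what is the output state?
(0.4384 + 0.4962i)|0⟩ + (0.5616 - 0.4962i)|1⟩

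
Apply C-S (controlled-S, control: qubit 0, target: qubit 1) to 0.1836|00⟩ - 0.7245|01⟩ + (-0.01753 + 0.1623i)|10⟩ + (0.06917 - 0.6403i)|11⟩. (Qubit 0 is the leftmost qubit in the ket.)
0.1836|00⟩ - 0.7245|01⟩ + (-0.01753 + 0.1623i)|10⟩ + (0.6403 + 0.06917i)|11⟩

C-S leaves the control-|0⟩ kets |00⟩, |01⟩ unchanged and applies S to qubit 1 on the control-|1⟩ pair (|10⟩, |11⟩).
S = [[1, 0], [0, i]].
With a = amp(|10⟩) = (-0.01753 + 0.1623i) and b = amp(|11⟩) = (0.06917 - 0.6403i):
new amp(|10⟩) = (1)·a = (-0.01753 + 0.1623i)
new amp(|11⟩) = (i)·b = (0.6403 + 0.06917i)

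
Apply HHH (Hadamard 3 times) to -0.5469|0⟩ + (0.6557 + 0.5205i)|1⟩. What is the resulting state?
(0.07693 + 0.368i)|0⟩ + (-0.8504 - 0.368i)|1⟩

H² = I, so H^3 = H: a single Hadamard. With (a, b) = (-0.5469, (0.6557 + 0.5205i)), H gives ((a + b)/√2, (a − b)/√2) = ((0.07693 + 0.368i), (-0.8504 - 0.368i)).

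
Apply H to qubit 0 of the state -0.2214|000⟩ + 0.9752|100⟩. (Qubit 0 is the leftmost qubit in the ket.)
0.533|000⟩ - 0.8461|100⟩

H on qubit 0 mixes each pair of kets that differ only in qubit 0: amplitudes (a, b) of (|…0…⟩, |…1…⟩) become ((a + b)/√2, (a − b)/√2). Kets absent from the input have amplitude 0.
(|000⟩, |100⟩): (a, b) = (-0.2214, 0.9752) → (0.533, -0.8461)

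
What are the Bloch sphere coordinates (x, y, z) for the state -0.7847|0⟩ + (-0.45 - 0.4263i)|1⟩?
(0.7062, 0.669, 0.2315)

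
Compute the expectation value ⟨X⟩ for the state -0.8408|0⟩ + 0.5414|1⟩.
-0.9104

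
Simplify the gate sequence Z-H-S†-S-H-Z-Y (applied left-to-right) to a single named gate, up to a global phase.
Y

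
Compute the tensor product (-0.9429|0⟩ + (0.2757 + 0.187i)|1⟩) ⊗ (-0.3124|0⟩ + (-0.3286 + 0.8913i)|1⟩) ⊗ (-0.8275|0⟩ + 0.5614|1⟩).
-0.2438|000⟩ + 0.1654|001⟩ + (-0.2564 + 0.6954i)|010⟩ + (0.1739 - 0.4718i)|011⟩ + (0.07127 + 0.04834i)|100⟩ + (-0.04835 - 0.0328i)|101⟩ + (0.2129 - 0.1525i)|110⟩ + (-0.1444 + 0.1035i)|111⟩

amp(|b₁b₂…⟩) = product of the factor amplitudes for bits b₁, b₂, …; only kets whose every factor amplitude is nonzero survive.
|000⟩: (-0.9429)(-0.3124)(-0.8275) = -0.2438
|001⟩: (-0.9429)(-0.3124)(0.5614) = 0.1654
|010⟩: (-0.9429)(-0.3286 + 0.8913i)(-0.8275) = (-0.2564 + 0.6954i)
|011⟩: (-0.9429)(-0.3286 + 0.8913i)(0.5614) = (0.1739 - 0.4718i)
|100⟩: (0.2757 + 0.187i)(-0.3124)(-0.8275) = (0.07127 + 0.04834i)
|101⟩: (0.2757 + 0.187i)(-0.3124)(0.5614) = (-0.04835 - 0.0328i)
|110⟩: (0.2757 + 0.187i)(-0.3286 + 0.8913i)(-0.8275) = (0.2129 - 0.1525i)
|111⟩: (0.2757 + 0.187i)(-0.3286 + 0.8913i)(0.5614) = (-0.1444 + 0.1035i)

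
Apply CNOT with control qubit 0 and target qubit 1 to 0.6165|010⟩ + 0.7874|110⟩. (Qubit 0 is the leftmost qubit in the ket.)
0.6165|010⟩ + 0.7874|100⟩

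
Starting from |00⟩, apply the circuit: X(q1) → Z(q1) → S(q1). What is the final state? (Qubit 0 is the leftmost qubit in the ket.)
-i|01⟩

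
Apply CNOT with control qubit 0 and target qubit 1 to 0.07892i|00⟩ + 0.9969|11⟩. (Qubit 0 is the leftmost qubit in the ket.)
0.07892i|00⟩ + 0.9969|10⟩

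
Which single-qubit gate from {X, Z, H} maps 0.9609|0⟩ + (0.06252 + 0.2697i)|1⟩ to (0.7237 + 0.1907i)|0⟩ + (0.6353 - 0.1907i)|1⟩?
H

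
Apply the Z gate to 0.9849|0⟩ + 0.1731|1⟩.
0.9849|0⟩ - 0.1731|1⟩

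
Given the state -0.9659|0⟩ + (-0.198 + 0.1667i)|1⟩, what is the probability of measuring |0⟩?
0.933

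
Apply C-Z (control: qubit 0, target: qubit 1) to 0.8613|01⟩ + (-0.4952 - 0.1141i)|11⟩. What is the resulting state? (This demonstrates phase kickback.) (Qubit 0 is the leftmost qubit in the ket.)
0.8613|01⟩ + (0.4952 + 0.1141i)|11⟩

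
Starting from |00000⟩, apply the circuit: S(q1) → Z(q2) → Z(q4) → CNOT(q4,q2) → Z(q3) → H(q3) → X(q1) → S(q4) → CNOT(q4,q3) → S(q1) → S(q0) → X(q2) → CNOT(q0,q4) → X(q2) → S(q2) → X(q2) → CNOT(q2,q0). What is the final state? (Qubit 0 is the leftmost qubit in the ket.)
(1/√2)i|11100⟩ + (1/√2)i|11110⟩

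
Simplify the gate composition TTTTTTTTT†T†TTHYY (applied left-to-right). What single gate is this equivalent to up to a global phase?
H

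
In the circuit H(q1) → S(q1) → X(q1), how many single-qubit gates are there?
3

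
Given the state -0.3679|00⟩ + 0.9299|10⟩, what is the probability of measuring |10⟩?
0.8647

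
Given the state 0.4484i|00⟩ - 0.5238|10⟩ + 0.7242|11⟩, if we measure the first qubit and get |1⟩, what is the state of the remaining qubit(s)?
-0.5861|0⟩ + 0.8103|1⟩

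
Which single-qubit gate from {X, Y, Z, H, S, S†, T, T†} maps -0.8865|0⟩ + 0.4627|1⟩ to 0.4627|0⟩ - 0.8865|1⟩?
X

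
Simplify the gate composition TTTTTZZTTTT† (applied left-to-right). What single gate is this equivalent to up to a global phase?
T†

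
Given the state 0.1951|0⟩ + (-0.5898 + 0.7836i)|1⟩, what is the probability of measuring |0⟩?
0.03806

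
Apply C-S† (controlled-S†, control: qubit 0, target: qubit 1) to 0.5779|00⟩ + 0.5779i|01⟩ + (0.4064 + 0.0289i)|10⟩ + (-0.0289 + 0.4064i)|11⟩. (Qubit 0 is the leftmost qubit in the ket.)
0.5779|00⟩ + 0.5779i|01⟩ + (0.4064 + 0.0289i)|10⟩ + (0.4064 + 0.0289i)|11⟩

C-S† leaves the control-|0⟩ kets |00⟩, |01⟩ unchanged and applies S† to qubit 1 on the control-|1⟩ pair (|10⟩, |11⟩).
S† = [[1, 0], [0, -i]].
With a = amp(|10⟩) = (0.4064 + 0.0289i) and b = amp(|11⟩) = (-0.0289 + 0.4064i):
new amp(|10⟩) = (1)·a = (0.4064 + 0.0289i)
new amp(|11⟩) = (-i)·b = (0.4064 + 0.0289i)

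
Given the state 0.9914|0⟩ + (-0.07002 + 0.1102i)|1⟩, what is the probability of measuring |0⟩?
0.9829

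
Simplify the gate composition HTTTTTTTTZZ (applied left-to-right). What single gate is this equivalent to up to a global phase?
H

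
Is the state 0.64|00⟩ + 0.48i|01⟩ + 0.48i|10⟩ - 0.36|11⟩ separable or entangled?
Separable

Writing the state as a|00⟩ + b|01⟩ + c|10⟩ + d|11⟩, it is a product state iff ad − bc = 0.
Here (a, b, c, d) = (0.64, 0.48i, 0.48i, -0.36): ad − bc = (0.64)(-0.36) − (0.48i)(0.48i) = 0, so the state is separable.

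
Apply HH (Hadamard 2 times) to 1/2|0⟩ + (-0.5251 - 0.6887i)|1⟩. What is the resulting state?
1/2|0⟩ + (-0.5251 - 0.6887i)|1⟩

H² = I, so an even number of Hadamards cancels: H^2 = I and the state is unchanged.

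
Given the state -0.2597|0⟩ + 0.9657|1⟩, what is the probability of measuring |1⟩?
0.9326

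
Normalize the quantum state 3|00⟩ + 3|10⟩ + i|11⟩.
0.6882|00⟩ + 0.6882|10⟩ + 0.2294i|11⟩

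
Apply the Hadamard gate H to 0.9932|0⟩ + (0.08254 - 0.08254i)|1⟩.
(0.7607 - 0.05836i)|0⟩ + (0.6439 + 0.05836i)|1⟩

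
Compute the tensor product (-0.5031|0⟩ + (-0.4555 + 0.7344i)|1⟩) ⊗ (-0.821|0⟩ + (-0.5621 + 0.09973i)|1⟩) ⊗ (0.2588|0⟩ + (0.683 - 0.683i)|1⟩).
0.1069|000⟩ + (0.2821 - 0.2821i)|001⟩ + (0.07319 - 0.01299i)|010⟩ + (0.1589 - 0.2274i)|011⟩ + (0.09678 - 0.156i)|100⟩ + (-0.1564 - 0.6672i)|101⟩ + (0.04731 - 0.1186i)|110⟩ + (-0.1881 - 0.4378i)|111⟩

amp(|b₁b₂…⟩) = product of the factor amplitudes for bits b₁, b₂, …; only kets whose every factor amplitude is nonzero survive.
|000⟩: (-0.5031)(-0.821)(0.2588) = 0.1069
|001⟩: (-0.5031)(-0.821)(0.683 - 0.683i) = (0.2821 - 0.2821i)
|010⟩: (-0.5031)(-0.5621 + 0.09973i)(0.2588) = (0.07319 - 0.01299i)
|011⟩: (-0.5031)(-0.5621 + 0.09973i)(0.683 - 0.683i) = (0.1589 - 0.2274i)
|100⟩: (-0.4555 + 0.7344i)(-0.821)(0.2588) = (0.09678 - 0.156i)
|101⟩: (-0.4555 + 0.7344i)(-0.821)(0.683 - 0.683i) = (-0.1564 - 0.6672i)
|110⟩: (-0.4555 + 0.7344i)(-0.5621 + 0.09973i)(0.2588) = (0.04731 - 0.1186i)
|111⟩: (-0.4555 + 0.7344i)(-0.5621 + 0.09973i)(0.683 - 0.683i) = (-0.1881 - 0.4378i)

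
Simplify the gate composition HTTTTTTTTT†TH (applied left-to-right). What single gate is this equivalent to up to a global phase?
I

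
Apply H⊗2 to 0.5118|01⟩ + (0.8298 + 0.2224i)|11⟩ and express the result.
(0.6708 + 0.1112i)|00⟩ + (-0.6708 - 0.1112i)|01⟩ + (-0.159 - 0.1112i)|10⟩ + (0.159 + 0.1112i)|11⟩

H⊗2 gives amp(|y⟩) = (1/2) Σ_x (−1)^(x·y) amp(|x⟩), where x·y is the number of positions in which both x and y have a 1.
|00⟩: (0.5118 + (0.8298 + 0.2224i))/2 = (0.6708 + 0.1112i)
|01⟩: (-0.5118 - (0.8298 + 0.2224i))/2 = (-0.6708 - 0.1112i)
|10⟩: (0.5118 - (0.8298 + 0.2224i))/2 = (-0.159 - 0.1112i)
|11⟩: (-0.5118 + (0.8298 + 0.2224i))/2 = (0.159 + 0.1112i)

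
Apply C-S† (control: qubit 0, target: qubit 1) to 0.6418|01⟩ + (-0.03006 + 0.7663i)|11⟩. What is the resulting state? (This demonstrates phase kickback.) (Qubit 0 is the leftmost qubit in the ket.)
0.6418|01⟩ + (0.7663 + 0.03006i)|11⟩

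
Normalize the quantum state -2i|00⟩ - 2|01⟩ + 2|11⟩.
-(1/√3)i|00⟩ - 1/√3|01⟩ + 1/√3|11⟩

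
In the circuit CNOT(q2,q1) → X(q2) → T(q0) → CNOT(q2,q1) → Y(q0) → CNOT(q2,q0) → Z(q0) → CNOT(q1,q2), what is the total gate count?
8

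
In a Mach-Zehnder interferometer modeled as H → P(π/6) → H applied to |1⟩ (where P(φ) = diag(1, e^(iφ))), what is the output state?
(0.06699 - 0.25i)|0⟩ + (0.933 + 0.25i)|1⟩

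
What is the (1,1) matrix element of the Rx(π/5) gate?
0.9511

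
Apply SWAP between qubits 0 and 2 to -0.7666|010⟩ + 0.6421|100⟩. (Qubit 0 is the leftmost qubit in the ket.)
0.6421|001⟩ - 0.7666|010⟩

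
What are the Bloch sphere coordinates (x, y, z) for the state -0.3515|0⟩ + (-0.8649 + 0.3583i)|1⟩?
(0.608, -0.2519, -0.7529)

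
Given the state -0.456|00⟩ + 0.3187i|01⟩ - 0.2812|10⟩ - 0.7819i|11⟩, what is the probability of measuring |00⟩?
0.2079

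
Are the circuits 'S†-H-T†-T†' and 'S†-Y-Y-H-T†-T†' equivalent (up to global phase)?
Yes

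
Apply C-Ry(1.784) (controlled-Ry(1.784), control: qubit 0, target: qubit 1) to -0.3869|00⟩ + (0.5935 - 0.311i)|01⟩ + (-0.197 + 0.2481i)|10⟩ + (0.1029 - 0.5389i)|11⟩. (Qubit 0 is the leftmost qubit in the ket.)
-0.3869|00⟩ + (0.5935 - 0.311i)|01⟩ + (-0.2038 + 0.5752i)|10⟩ + (-0.08872 - 0.1452i)|11⟩

C-Ry(1.784) leaves the control-|0⟩ kets |00⟩, |01⟩ unchanged and applies Ry(1.784) to qubit 1 on the control-|1⟩ pair (|10⟩, |11⟩).
Ry(1.784) = [[cos(θ/2), −sin(θ/2)], [sin(θ/2), cos(θ/2)]]; θ = 1.784, cos(θ/2) ≈ 0.627857, sin(θ/2) ≈ 0.778329.
With a = amp(|10⟩) = (-0.197 + 0.2481i) and b = amp(|11⟩) = (0.1029 - 0.5389i):
new amp(|10⟩) = (0.627857)·a + (-0.778329)·b = (-0.2038 + 0.5752i)
new amp(|11⟩) = (0.778329)·a + (0.627857)·b = (-0.08872 - 0.1452i)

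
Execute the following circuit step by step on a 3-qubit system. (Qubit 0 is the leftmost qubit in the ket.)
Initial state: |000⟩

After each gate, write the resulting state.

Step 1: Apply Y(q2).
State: i|001⟩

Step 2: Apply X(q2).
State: i|000⟩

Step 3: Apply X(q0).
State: i|100⟩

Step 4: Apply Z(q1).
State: i|100⟩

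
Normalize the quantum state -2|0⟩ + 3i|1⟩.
-0.5547|0⟩ + 0.8321i|1⟩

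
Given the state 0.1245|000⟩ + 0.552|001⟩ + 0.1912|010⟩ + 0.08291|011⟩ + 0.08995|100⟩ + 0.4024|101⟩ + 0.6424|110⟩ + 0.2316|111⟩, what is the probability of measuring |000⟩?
0.0155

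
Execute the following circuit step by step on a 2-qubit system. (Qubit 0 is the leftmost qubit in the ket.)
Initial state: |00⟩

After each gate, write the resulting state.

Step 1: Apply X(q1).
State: |01⟩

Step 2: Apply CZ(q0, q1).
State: |01⟩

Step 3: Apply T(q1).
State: (1/√2 + (1/√2)i)|01⟩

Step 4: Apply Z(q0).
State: (1/√2 + (1/√2)i)|01⟩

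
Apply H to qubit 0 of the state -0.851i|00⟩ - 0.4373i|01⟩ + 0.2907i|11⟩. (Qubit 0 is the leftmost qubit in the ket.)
-0.6017i|00⟩ - 0.1037i|01⟩ - 0.6017i|10⟩ - 0.5148i|11⟩

H on qubit 0 mixes each pair of kets that differ only in qubit 0: amplitudes (a, b) of (|…0…⟩, |…1…⟩) become ((a + b)/√2, (a − b)/√2). Kets absent from the input have amplitude 0.
(|00⟩, |10⟩): (a, b) = (-0.851i, 0) → (-0.6017i, -0.6017i)
(|01⟩, |11⟩): (a, b) = (-0.4373i, 0.2907i) → (-0.1037i, -0.5148i)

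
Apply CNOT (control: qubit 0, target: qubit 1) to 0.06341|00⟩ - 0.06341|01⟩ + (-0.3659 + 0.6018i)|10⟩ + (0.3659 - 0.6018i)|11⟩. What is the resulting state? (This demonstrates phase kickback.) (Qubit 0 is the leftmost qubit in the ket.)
0.06341|00⟩ - 0.06341|01⟩ + (0.3659 - 0.6018i)|10⟩ + (-0.3659 + 0.6018i)|11⟩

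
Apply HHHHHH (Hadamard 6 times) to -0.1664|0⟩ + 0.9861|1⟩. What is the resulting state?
-0.1664|0⟩ + 0.9861|1⟩

H² = I, so an even number of Hadamards cancels: H^6 = I and the state is unchanged.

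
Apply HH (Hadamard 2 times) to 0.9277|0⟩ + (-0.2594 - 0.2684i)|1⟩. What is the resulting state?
0.9277|0⟩ + (-0.2594 - 0.2684i)|1⟩

H² = I, so an even number of Hadamards cancels: H^2 = I and the state is unchanged.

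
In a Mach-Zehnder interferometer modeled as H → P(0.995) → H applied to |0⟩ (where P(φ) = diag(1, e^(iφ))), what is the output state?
(0.7723 + 0.4194i)|0⟩ + (0.2277 - 0.4194i)|1⟩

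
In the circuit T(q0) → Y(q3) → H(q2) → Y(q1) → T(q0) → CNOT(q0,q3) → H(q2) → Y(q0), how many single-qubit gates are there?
7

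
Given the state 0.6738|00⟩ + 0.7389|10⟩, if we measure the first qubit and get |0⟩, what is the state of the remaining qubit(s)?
|0⟩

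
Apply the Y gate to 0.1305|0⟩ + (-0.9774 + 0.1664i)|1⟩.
(0.1664 + 0.9774i)|0⟩ + 0.1305i|1⟩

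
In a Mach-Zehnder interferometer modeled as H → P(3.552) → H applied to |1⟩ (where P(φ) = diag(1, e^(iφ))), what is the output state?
(0.9585 + 0.1995i)|0⟩ + (0.04152 - 0.1995i)|1⟩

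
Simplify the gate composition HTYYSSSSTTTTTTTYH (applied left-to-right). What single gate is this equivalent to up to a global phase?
Y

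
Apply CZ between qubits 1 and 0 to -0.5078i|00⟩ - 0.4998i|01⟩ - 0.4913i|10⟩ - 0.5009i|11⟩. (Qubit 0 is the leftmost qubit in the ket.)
-0.5078i|00⟩ - 0.4998i|01⟩ - 0.4913i|10⟩ + 0.5009i|11⟩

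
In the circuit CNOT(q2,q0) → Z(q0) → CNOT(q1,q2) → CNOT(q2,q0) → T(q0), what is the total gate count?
5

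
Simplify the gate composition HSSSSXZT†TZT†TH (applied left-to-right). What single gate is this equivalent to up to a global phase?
Z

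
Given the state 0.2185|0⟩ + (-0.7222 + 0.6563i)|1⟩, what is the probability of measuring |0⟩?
0.04774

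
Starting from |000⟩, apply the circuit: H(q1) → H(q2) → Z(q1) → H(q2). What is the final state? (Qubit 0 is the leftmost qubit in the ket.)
1/√2|000⟩ - 1/√2|010⟩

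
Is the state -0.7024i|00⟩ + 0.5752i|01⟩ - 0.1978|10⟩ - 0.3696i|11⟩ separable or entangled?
Entangled

Writing the state as a|00⟩ + b|01⟩ + c|10⟩ + d|11⟩, it is a product state iff ad − bc = 0.
Here (a, b, c, d) = (-0.7024i, 0.5752i, -0.1978, -0.3696i): ad − bc = (-0.7024i)(-0.3696i) − (0.5752i)(-0.1978) = (-0.2596 + 0.1138i) ≠ 0, so the state is entangled.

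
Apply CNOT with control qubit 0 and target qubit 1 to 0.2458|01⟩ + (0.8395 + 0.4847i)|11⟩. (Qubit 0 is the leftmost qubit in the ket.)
0.2458|01⟩ + (0.8395 + 0.4847i)|10⟩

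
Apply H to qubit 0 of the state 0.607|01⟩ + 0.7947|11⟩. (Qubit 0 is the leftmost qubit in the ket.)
0.9912|01⟩ - 0.1327|11⟩

H on qubit 0 mixes each pair of kets that differ only in qubit 0: amplitudes (a, b) of (|…0…⟩, |…1…⟩) become ((a + b)/√2, (a − b)/√2). Kets absent from the input have amplitude 0.
(|01⟩, |11⟩): (a, b) = (0.607, 0.7947) → (0.9912, -0.1327)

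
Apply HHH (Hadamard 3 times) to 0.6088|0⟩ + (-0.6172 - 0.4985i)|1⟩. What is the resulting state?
(-0.00594 - 0.3525i)|0⟩ + (0.8669 + 0.3525i)|1⟩

H² = I, so H^3 = H: a single Hadamard. With (a, b) = (0.6088, (-0.6172 - 0.4985i)), H gives ((a + b)/√2, (a − b)/√2) = ((-0.00594 - 0.3525i), (0.8669 + 0.3525i)).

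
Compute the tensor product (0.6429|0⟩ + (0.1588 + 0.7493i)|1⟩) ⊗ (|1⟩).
0.6429|01⟩ + (0.1588 + 0.7493i)|11⟩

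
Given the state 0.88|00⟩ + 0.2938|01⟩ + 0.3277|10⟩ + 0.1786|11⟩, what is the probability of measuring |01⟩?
0.08632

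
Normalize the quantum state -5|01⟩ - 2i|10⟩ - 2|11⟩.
-0.8704|01⟩ - 0.3482i|10⟩ - 0.3482|11⟩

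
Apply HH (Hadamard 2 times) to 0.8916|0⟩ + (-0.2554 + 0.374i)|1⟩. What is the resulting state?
0.8916|0⟩ + (-0.2554 + 0.374i)|1⟩

H² = I, so an even number of Hadamards cancels: H^2 = I and the state is unchanged.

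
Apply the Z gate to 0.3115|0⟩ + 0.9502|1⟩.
0.3115|0⟩ - 0.9502|1⟩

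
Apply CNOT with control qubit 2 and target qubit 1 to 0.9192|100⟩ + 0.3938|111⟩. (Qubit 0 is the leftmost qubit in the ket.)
0.9192|100⟩ + 0.3938|101⟩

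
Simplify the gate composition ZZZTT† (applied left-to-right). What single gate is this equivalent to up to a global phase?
Z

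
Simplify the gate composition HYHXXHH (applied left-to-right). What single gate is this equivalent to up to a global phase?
Y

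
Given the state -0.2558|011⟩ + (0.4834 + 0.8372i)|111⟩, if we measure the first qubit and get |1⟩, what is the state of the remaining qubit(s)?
(0.5 + 0.866i)|11⟩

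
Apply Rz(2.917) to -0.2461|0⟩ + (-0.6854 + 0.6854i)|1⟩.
(-0.02758 + 0.2445i)|0⟩ + (-0.7579 - 0.6043i)|1⟩

Rz(2.917) = [[e^(−iθ/2), 0], [0, e^(iθ/2)]] with e^(±iθ/2) = cos(θ/2) ± i·sin(θ/2); θ = 2.917, cos(θ/2) ≈ 0.11206, sin(θ/2) ≈ 0.993701.
With a = amp(|0⟩) = -0.2461 and b = amp(|1⟩) = (-0.6854 + 0.6854i):
new amp(|0⟩) = (0.11206 - 0.993701i)·a = (-0.02758 + 0.2445i)
new amp(|1⟩) = (0.11206 + 0.993701i)·b = (-0.7579 - 0.6043i)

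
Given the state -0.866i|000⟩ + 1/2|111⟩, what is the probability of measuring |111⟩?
1/4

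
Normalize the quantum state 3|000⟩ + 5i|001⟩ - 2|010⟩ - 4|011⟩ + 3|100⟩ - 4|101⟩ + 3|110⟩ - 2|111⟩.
0.3128|000⟩ + 0.5213i|001⟩ - 0.2085|010⟩ - 0.417|011⟩ + 0.3128|100⟩ - 0.417|101⟩ + 0.3128|110⟩ - 0.2085|111⟩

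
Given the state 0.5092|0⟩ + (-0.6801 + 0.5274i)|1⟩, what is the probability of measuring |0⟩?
0.2593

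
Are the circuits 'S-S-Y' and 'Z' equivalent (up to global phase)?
No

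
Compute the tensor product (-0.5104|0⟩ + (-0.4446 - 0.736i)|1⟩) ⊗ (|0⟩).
-0.5104|00⟩ + (-0.4446 - 0.736i)|10⟩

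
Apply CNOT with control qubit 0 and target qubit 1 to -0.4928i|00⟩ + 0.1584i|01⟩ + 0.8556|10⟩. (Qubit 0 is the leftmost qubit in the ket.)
-0.4928i|00⟩ + 0.1584i|01⟩ + 0.8556|11⟩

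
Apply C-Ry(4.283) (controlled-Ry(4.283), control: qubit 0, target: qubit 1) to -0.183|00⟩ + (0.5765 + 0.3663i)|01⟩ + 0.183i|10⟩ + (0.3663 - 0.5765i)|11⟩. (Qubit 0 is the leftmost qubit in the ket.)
-0.183|00⟩ + (0.5765 + 0.3663i)|01⟩ + (-0.3082 + 0.3863i)|10⟩ + (-0.1979 + 0.4654i)|11⟩

C-Ry(4.283) leaves the control-|0⟩ kets |00⟩, |01⟩ unchanged and applies Ry(4.283) to qubit 1 on the control-|1⟩ pair (|10⟩, |11⟩).
Ry(4.283) = [[cos(θ/2), −sin(θ/2)], [sin(θ/2), cos(θ/2)]]; θ = 4.283, cos(θ/2) ≈ -0.540224, sin(θ/2) ≈ 0.841521.
With a = amp(|10⟩) = 0.183i and b = amp(|11⟩) = (0.3663 - 0.5765i):
new amp(|10⟩) = (-0.540224)·a + (-0.841521)·b = (-0.3082 + 0.3863i)
new amp(|11⟩) = (0.841521)·a + (-0.540224)·b = (-0.1979 + 0.4654i)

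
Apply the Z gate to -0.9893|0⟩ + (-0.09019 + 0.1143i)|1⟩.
-0.9893|0⟩ + (0.09019 - 0.1143i)|1⟩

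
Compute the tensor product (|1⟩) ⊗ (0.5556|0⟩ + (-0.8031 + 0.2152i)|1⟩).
0.5556|10⟩ + (-0.8031 + 0.2152i)|11⟩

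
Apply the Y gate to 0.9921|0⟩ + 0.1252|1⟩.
-0.1252i|0⟩ + 0.9921i|1⟩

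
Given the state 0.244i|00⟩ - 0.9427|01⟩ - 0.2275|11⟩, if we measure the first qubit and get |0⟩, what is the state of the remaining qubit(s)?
0.2506i|0⟩ - 0.9681|1⟩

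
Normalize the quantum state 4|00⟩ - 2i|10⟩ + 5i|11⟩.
0.5963|00⟩ - 0.2981i|10⟩ + 0.7454i|11⟩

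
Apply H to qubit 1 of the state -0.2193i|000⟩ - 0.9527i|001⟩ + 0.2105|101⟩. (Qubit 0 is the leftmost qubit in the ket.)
-0.1551i|000⟩ - 0.6737i|001⟩ - 0.1551i|010⟩ - 0.6737i|011⟩ + 0.1488|101⟩ + 0.1488|111⟩

H on qubit 1 mixes each pair of kets that differ only in qubit 1: amplitudes (a, b) of (|…0…⟩, |…1…⟩) become ((a + b)/√2, (a − b)/√2). Kets absent from the input have amplitude 0.
(|000⟩, |010⟩): (a, b) = (-0.2193i, 0) → (-0.1551i, -0.1551i)
(|001⟩, |011⟩): (a, b) = (-0.9527i, 0) → (-0.6737i, -0.6737i)
(|101⟩, |111⟩): (a, b) = (0.2105, 0) → (0.1488, 0.1488)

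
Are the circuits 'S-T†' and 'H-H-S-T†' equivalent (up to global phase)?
Yes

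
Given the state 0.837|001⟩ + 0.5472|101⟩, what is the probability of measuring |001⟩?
0.7006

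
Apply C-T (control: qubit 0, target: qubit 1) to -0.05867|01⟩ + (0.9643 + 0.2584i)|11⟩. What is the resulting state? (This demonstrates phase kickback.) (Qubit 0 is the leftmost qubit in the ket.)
-0.05867|01⟩ + (0.4991 + 0.8646i)|11⟩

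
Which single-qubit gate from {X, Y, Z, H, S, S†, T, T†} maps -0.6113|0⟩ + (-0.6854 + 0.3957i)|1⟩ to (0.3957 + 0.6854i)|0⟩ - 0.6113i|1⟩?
Y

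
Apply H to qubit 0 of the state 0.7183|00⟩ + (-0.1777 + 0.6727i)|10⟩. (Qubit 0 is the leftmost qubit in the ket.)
(0.3823 + 0.4757i)|00⟩ + (0.6336 - 0.4757i)|10⟩

H on qubit 0 mixes each pair of kets that differ only in qubit 0: amplitudes (a, b) of (|…0…⟩, |…1…⟩) become ((a + b)/√2, (a − b)/√2). Kets absent from the input have amplitude 0.
(|00⟩, |10⟩): (a, b) = (0.7183, (-0.1777 + 0.6727i)) → ((0.3823 + 0.4757i), (0.6336 - 0.4757i))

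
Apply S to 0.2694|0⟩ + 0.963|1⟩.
0.2694|0⟩ + 0.963i|1⟩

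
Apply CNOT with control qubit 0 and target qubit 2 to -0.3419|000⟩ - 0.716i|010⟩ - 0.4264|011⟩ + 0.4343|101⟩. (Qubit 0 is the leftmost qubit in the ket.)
-0.3419|000⟩ - 0.716i|010⟩ - 0.4264|011⟩ + 0.4343|100⟩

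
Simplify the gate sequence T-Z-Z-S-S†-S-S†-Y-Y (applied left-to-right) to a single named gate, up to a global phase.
T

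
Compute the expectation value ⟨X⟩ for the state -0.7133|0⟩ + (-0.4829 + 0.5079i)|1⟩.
0.6889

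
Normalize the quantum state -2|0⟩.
-|0⟩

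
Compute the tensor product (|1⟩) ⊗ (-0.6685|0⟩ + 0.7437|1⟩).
-0.6685|10⟩ + 0.7437|11⟩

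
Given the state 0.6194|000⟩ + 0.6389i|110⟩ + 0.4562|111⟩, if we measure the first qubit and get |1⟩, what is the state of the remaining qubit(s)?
0.8138i|10⟩ + 0.5811|11⟩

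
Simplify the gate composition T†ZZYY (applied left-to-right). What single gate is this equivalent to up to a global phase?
T†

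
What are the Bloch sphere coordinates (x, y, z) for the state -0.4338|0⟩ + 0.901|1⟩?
(-0.7817, 0, -0.6236)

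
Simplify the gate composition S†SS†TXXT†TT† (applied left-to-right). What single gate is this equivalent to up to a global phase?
S†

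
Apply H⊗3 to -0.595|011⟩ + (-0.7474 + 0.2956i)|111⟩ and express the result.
(-0.4746 + 0.1045i)|000⟩ + (0.4746 - 0.1045i)|001⟩ + (0.4746 - 0.1045i)|010⟩ + (-0.4746 + 0.1045i)|011⟩ + (0.05388 - 0.1045i)|100⟩ + (-0.05388 + 0.1045i)|101⟩ + (-0.05388 + 0.1045i)|110⟩ + (0.05388 - 0.1045i)|111⟩

H⊗3 gives amp(|y⟩) = (1/2√2) Σ_x (−1)^(x·y) amp(|x⟩), where x·y is the number of positions in which both x and y have a 1.
|000⟩: (-0.595 + (-0.7474 + 0.2956i))/(2√2) = (-0.4746 + 0.1045i)
|001⟩: (0.595 - (-0.7474 + 0.2956i))/(2√2) = (0.4746 - 0.1045i)
|010⟩: (0.595 - (-0.7474 + 0.2956i))/(2√2) = (0.4746 - 0.1045i)
|011⟩: (-0.595 + (-0.7474 + 0.2956i))/(2√2) = (-0.4746 + 0.1045i)
|100⟩: (-0.595 - (-0.7474 + 0.2956i))/(2√2) = (0.05388 - 0.1045i)
|101⟩: (0.595 + (-0.7474 + 0.2956i))/(2√2) = (-0.05388 + 0.1045i)
|110⟩: (0.595 + (-0.7474 + 0.2956i))/(2√2) = (-0.05388 + 0.1045i)
|111⟩: (-0.595 - (-0.7474 + 0.2956i))/(2√2) = (0.05388 - 0.1045i)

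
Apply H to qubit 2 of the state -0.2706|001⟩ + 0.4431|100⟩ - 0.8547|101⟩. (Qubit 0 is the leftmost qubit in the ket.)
-0.1913|000⟩ + 0.1913|001⟩ - 0.291|100⟩ + 0.9177|101⟩

H on qubit 2 mixes each pair of kets that differ only in qubit 2: amplitudes (a, b) of (|…0…⟩, |…1…⟩) become ((a + b)/√2, (a − b)/√2). Kets absent from the input have amplitude 0.
(|000⟩, |001⟩): (a, b) = (0, -0.2706) → (-0.1913, 0.1913)
(|100⟩, |101⟩): (a, b) = (0.4431, -0.8547) → (-0.291, 0.9177)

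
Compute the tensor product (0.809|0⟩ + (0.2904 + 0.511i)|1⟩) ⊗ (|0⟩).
0.809|00⟩ + (0.2904 + 0.511i)|10⟩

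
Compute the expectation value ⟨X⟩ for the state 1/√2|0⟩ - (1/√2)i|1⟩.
0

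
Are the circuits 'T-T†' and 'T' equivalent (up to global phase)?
No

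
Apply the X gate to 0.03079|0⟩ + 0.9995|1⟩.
0.9995|0⟩ + 0.03079|1⟩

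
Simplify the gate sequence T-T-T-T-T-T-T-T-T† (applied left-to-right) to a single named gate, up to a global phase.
T†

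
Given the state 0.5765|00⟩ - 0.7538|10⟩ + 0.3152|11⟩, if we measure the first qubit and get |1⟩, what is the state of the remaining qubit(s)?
-0.9226|0⟩ + 0.3858|1⟩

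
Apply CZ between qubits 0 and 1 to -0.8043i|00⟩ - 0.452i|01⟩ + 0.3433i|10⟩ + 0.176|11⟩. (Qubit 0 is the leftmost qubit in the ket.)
-0.8043i|00⟩ - 0.452i|01⟩ + 0.3433i|10⟩ - 0.176|11⟩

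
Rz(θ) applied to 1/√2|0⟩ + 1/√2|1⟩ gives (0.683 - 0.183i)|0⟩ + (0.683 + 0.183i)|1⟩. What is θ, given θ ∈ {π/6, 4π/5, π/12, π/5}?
π/6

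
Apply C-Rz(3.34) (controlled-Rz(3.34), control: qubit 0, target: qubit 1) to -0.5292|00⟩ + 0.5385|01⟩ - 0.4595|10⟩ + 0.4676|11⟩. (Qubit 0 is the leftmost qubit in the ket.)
-0.5292|00⟩ + 0.5385|01⟩ + (0.04551 + 0.4572i)|10⟩ + (-0.04631 + 0.4653i)|11⟩

C-Rz(3.34) leaves the control-|0⟩ kets |00⟩, |01⟩ unchanged and applies Rz(3.34) to qubit 1 on the control-|1⟩ pair (|10⟩, |11⟩).
Rz(3.34) = [[e^(−iθ/2), 0], [0, e^(iθ/2)]] with e^(±iθ/2) = cos(θ/2) ± i·sin(θ/2); θ = 3.34, cos(θ/2) ≈ -0.099041, sin(θ/2) ≈ 0.995083.
With a = amp(|10⟩) = -0.4595 and b = amp(|11⟩) = 0.4676:
new amp(|10⟩) = (-0.099041 - 0.995083i)·a = (0.04551 + 0.4572i)
new amp(|11⟩) = (-0.099041 + 0.995083i)·b = (-0.04631 + 0.4653i)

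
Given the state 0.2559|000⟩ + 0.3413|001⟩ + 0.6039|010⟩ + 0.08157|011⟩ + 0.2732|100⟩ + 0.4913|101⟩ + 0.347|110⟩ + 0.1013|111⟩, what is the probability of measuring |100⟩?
0.07464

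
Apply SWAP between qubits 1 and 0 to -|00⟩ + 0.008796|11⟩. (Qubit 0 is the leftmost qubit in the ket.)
-|00⟩ + 0.008796|11⟩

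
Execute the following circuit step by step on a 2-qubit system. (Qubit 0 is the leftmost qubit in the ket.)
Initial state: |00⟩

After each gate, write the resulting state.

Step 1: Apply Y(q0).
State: i|10⟩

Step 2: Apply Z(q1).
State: i|10⟩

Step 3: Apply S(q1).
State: i|10⟩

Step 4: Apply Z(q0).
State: -i|10⟩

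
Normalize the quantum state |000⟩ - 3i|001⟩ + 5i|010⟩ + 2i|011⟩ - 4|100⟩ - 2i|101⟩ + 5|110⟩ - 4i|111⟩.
0.1|000⟩ - 0.3i|001⟩ + (1/2)i|010⟩ + 0.2i|011⟩ - 0.4|100⟩ - 0.2i|101⟩ + 1/2|110⟩ - 0.4i|111⟩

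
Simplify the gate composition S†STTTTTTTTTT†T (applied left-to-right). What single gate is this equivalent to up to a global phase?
T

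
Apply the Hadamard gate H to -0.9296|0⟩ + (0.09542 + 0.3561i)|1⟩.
(-0.5899 + 0.2518i)|0⟩ + (-0.7248 - 0.2518i)|1⟩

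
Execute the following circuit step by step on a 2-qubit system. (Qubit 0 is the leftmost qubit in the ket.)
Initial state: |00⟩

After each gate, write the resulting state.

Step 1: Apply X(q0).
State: |10⟩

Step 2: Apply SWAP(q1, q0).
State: |01⟩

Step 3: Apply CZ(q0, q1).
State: |01⟩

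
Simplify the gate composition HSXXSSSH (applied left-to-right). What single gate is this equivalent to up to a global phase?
I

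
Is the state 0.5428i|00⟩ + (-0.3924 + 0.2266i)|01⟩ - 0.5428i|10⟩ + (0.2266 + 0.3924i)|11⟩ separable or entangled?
Entangled

Writing the state as a|00⟩ + b|01⟩ + c|10⟩ + d|11⟩, it is a product state iff ad − bc = 0.
Here (a, b, c, d) = (0.5428i, (-0.3924 + 0.2266i), -0.5428i, (0.2266 + 0.3924i)): ad − bc = (0.5428i)(0.2266 + 0.3924i) − (-0.3924 + 0.2266i)(-0.5428i) = (-0.336 - 0.09i) ≠ 0, so the state is entangled.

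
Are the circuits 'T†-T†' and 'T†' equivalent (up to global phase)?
No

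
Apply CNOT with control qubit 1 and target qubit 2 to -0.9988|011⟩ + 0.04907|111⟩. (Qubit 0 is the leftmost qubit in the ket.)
-0.9988|010⟩ + 0.04907|110⟩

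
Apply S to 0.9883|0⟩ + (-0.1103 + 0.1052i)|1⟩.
0.9883|0⟩ + (-0.1052 - 0.1103i)|1⟩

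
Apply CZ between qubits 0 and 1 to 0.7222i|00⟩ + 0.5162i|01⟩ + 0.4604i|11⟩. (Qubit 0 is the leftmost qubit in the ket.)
0.7222i|00⟩ + 0.5162i|01⟩ - 0.4604i|11⟩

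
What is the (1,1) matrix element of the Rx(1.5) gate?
0.7317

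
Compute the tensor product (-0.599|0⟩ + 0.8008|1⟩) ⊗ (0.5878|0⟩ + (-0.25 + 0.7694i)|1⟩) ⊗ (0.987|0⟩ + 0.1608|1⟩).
-0.3475|000⟩ - 0.05662|001⟩ + (0.1478 - 0.4549i)|010⟩ + (0.02408 - 0.07411i)|011⟩ + 0.4646|100⟩ + 0.07569|101⟩ + (-0.1976 + 0.6081i)|110⟩ + (-0.03219 + 0.09907i)|111⟩

amp(|b₁b₂…⟩) = product of the factor amplitudes for bits b₁, b₂, …; only kets whose every factor amplitude is nonzero survive.
|000⟩: (-0.599)(0.5878)(0.987) = -0.3475
|001⟩: (-0.599)(0.5878)(0.1608) = -0.05662
|010⟩: (-0.599)(-0.25 + 0.7694i)(0.987) = (0.1478 - 0.4549i)
|011⟩: (-0.599)(-0.25 + 0.7694i)(0.1608) = (0.02408 - 0.07411i)
|100⟩: (0.8008)(0.5878)(0.987) = 0.4646
|101⟩: (0.8008)(0.5878)(0.1608) = 0.07569
|110⟩: (0.8008)(-0.25 + 0.7694i)(0.987) = (-0.1976 + 0.6081i)
|111⟩: (0.8008)(-0.25 + 0.7694i)(0.1608) = (-0.03219 + 0.09907i)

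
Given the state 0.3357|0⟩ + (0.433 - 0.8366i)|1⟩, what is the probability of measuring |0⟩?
0.1127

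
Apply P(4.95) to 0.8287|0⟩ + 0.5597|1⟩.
0.8287|0⟩ + (0.1317 - 0.544i)|1⟩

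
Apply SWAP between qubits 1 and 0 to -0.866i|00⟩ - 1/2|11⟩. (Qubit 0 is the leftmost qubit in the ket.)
-0.866i|00⟩ - 1/2|11⟩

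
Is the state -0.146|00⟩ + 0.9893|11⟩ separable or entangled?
Entangled

Writing the state as a|00⟩ + b|01⟩ + c|10⟩ + d|11⟩, it is a product state iff ad − bc = 0.
Here (a, b, c, d) = (-0.146, 0, 0, 0.9893): ad − bc = (-0.146)(0.9893) − (0)(0) = -0.1444 ≠ 0, so the state is entangled.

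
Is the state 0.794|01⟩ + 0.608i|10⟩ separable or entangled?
Entangled

Writing the state as a|00⟩ + b|01⟩ + c|10⟩ + d|11⟩, it is a product state iff ad − bc = 0.
Here (a, b, c, d) = (0, 0.794, 0.608i, 0): ad − bc = (0)(0) − (0.794)(0.608i) = -0.4828i ≠ 0, so the state is entangled.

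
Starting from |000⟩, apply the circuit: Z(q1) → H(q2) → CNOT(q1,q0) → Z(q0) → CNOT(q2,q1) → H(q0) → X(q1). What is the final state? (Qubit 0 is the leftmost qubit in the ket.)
1/2|001⟩ + 1/2|010⟩ + 1/2|101⟩ + 1/2|110⟩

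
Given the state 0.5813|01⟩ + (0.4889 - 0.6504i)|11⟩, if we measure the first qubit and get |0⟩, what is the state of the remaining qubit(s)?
|1⟩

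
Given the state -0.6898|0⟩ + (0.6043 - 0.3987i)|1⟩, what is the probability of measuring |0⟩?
0.4758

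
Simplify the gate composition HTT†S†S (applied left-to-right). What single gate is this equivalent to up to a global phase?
H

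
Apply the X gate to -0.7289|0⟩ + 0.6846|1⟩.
0.6846|0⟩ - 0.7289|1⟩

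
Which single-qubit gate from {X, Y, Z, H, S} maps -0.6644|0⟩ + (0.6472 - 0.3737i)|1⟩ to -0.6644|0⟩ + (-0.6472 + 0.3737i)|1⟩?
Z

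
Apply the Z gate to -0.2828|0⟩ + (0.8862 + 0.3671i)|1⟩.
-0.2828|0⟩ + (-0.8862 - 0.3671i)|1⟩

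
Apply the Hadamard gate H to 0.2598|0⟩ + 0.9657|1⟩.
0.8666|0⟩ - 0.4991|1⟩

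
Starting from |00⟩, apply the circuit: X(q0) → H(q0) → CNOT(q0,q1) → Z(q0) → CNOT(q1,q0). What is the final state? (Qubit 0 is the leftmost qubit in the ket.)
1/√2|00⟩ + 1/√2|01⟩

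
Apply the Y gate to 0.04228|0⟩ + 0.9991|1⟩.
-0.9991i|0⟩ + 0.04228i|1⟩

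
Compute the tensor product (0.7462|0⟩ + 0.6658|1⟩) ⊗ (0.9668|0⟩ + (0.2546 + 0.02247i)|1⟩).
0.7214|00⟩ + (0.19 + 0.01677i)|01⟩ + 0.6437|10⟩ + (0.1695 + 0.01496i)|11⟩

amp(|b₁b₂…⟩) = product of the factor amplitudes for bits b₁, b₂, …; only kets whose every factor amplitude is nonzero survive.
|00⟩: (0.7462)(0.9668) = 0.7214
|01⟩: (0.7462)(0.2546 + 0.02247i) = (0.19 + 0.01677i)
|10⟩: (0.6658)(0.9668) = 0.6437
|11⟩: (0.6658)(0.2546 + 0.02247i) = (0.1695 + 0.01496i)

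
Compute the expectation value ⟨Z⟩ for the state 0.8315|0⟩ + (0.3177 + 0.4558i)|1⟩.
0.3827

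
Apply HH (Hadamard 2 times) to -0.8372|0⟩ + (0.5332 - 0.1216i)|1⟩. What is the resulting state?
-0.8372|0⟩ + (0.5332 - 0.1216i)|1⟩

H² = I, so an even number of Hadamards cancels: H^2 = I and the state is unchanged.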